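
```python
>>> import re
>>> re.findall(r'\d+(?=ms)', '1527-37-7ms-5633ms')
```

['7', '5633']

The `(?=…)`/`(?<=…)` assertion just peeks at neighbouring text; it doesn't advance the match position.
Scanning left to right: at [8:9] → '7'; at [12:16] → '5633'.
With no groups in the pattern, `findall` gives back each whole match — 2 here.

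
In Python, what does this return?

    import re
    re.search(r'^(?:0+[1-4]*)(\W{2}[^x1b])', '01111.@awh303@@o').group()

'01111.@a'

Pattern: anchored at the start of the string; then one or more of the literal '0', then zero or more of a character in [1-4] (non-capturing group); then exactly 2 of a non-word character, then any character except [x1b] (captured).
`re.search` tries every starting position until one works.
The match spans [0:8] → '01111.@a'.
Captured: group 1 = '.@a'.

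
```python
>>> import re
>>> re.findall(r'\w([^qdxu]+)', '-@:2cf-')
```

The pattern matches a word character; then one or more of any character except [qdxu] (captured).
One capturing group, so `findall` returns just the captured substring from the one match — 1 in all.

['cf-']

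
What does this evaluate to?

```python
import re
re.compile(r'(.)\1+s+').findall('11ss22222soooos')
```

The backreference `\1` re-matches whatever the first group consumed, character for character.
One capturing group, so `findall` returns just the captured substring from each match — 3 in all.

['1', '2', 'o']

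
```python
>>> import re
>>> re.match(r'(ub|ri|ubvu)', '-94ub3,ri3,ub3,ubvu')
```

`re.match` only tries the pattern at the start of the string.
Here position 0 doesn't satisfy it, so the call returns None.

None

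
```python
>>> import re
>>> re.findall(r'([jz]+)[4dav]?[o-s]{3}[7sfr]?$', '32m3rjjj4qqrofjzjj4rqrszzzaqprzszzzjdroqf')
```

['zzzj']

This matches one or more of one of [jz] (captured); then optionally one of [4dav], then exactly 3 of a character in [o-s], then optionally one of [7sfr]; then anchored at the end.
Matches: at [32:41] match 'zzzjdroqf', group 1 = 'zzzj'.
With a single group, `findall` returns only what that group captured — 1 item.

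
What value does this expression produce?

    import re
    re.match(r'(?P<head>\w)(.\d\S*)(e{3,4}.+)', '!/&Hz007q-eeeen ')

Pattern: a word character (captured as 'head'); then any character, then a digit, then zero or more of a non-whitespace character (captured); then 3 to 4 of the literal 'e', then one or more of any character (captured).
`re.match` only tries the pattern at the start of the string.
Here the string doesn't start with a match, so the call returns None.

None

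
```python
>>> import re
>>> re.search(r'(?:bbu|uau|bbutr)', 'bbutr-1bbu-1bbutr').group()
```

'bbu'

The regex engine tests alternatives in the order written; an earlier branch that matches wins even if a later one would match more.
`re.search` tries every starting position until one works.
The match spans [0:3] → 'bbu'.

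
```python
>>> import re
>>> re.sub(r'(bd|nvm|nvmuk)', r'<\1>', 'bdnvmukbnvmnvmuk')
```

Branches in `(...|...)` are attempted left-to-right; the first branch that allows the whole pattern to succeed is taken.
Matches: at [0:2] → 'bd'; at [2:5] → 'nvm'; at [8:11] → 'nvm'; at [11:14] → 'nvm'.
`\1` in the replacement pulls in group 1's text for each match.

'<bd><nvm>ukb<nvm><nvm>uk'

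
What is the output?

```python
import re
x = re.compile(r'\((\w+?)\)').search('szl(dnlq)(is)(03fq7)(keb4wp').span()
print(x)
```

(3, 9)

The match spans [3:9] → '(dnlq)'.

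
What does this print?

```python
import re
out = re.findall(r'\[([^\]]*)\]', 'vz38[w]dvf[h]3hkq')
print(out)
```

['w', 'h']

`findall` collects group 1 from each match (2 total).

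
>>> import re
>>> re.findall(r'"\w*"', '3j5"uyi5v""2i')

Scanning left to right: at [3:10] → '"uyi5v"'.
With no groups in the pattern, `findall` gives back each whole match — 1 here.

['"uyi5v"']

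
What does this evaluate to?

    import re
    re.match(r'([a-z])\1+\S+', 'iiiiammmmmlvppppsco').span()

(0, 19)

A backreference is literal: `\1` must see the identical characters the first group matched.
`match` is anchored at position 0; if the pattern doesn't fit there, it returns None.
The match spans [0:19] → 'iiiiammmmmlvppppsco'.
Captured: group 1 = 'i'.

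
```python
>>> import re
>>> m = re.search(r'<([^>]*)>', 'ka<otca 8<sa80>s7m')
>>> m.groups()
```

('otca 8<sa80',)

Unlike `match`, `search` isn't anchored — it looks for the pattern anywhere in the string.
The match spans [2:15] → '<otca 8<sa80>'.
Captured: group 1 = 'otca 8<sa80'.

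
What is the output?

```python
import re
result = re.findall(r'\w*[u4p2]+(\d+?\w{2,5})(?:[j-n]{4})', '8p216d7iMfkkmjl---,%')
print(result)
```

The pattern matches zero or more of a word character, then one or more of one of [u4p2]; then one or more of a digit (lazy), then 2 to 5 of a word character (captured); then exactly 4 of a character in [j-n] (non-capturing group).
Scanning left to right: at [0:14] match '8p216d7iMfkkmj', group 1 = '16d7iMf'.
One capturing group, so `findall` returns just the captured substring from the one match — 1 in all.

['16d7iMf']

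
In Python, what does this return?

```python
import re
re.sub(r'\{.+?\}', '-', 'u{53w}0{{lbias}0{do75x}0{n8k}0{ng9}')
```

With the lazy modifier that quantifier settles for the fewest repetitions that let the rest of the pattern succeed (the atoms after it are unaffected and can still be greedy).
Matches: at [1:6] → '{53w}'; at [7:15] → '{{lbias}'; at [16:23] → '{do75x}'; at [24:29] → '{n8k}'; at [30:35] → '{ng9}'.
`sub` substitutes '-' at each match site.

'u-0-0-0-0-'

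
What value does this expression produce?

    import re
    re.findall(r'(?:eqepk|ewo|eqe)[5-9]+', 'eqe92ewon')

['eqe9']

Walking the string: at [0:4] → 'eqe9'.
`findall` yields the raw match text (1 of them) because the pattern has no groups.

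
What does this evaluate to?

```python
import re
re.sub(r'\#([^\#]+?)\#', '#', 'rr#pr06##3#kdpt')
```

Each match is replaced by '#'.

'rr##kdpt'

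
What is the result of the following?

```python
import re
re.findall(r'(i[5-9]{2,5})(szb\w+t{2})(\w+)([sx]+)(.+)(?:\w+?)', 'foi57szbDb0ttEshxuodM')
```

The pattern matches the literal 'i', then 2 to 5 of a character in [5-9] (captured); then the literal 'szb', then one or more of a word character, then exactly 2 of the literal 't' (captured); then one or more of a word character (captured); then one or more of one of [sx] (captured); then one or more of any character (captured); then one or more of a word character (lazy) (non-capturing group).
Matches: at [2:21] match 'i57szbDb0ttEshxuodM', groups = ('i57', 'szbDb0tt', 'Esh', 'x', 'uod').
Multiple groups make `findall` return tuples — one 5-tuple for the one match.

[('i57', 'szbDb0tt', 'Esh', 'x', 'uod')]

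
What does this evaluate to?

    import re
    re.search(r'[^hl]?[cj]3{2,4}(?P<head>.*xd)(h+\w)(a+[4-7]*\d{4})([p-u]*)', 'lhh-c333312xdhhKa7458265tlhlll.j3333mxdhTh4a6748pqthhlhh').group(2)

'hhK'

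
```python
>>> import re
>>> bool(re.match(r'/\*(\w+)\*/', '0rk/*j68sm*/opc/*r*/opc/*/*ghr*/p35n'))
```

False

`re.match` only tries the pattern at the start of the string.
Here the pattern fails at index 0, so the call returns None, and `bool(None)` is False.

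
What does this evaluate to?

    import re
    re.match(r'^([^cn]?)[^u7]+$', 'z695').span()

`match` is anchored at position 0; if the pattern doesn't fit there, it returns None.
The match spans [0:4] → 'z695'.

(0, 4)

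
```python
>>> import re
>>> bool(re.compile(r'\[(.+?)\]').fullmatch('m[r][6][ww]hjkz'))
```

`fullmatch` succeeds only if the pattern covers the string from start to end.
Here there's no way to consume every character, so the call returns None, and `bool(None)` is False.

False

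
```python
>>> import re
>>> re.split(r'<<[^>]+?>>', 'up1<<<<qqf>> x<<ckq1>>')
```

Splitting on the pattern gives 3 pieces.

['up1', ' x', '']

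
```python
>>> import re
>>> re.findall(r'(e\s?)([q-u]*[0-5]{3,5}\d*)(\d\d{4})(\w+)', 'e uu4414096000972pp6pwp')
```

[('e ', 'uu44140960', '00972', 'pp6pwp')]

The pattern matches the literal 'e', then optionally whitespace (captured); then zero or more of a character in [q-u], then 3 to 5 of a character in [0-5], then zero or more of a digit (captured); then a digit, then exactly 4 of a digit (captured); then one or more of a word character (captured).
Scanning left to right: at [0:23] match 'e uu4414096000972pp6pwp', groups = ('e ', 'uu44140960', '00972', 'pp6pwp').
With 4 capturing groups, `findall` returns a 4-tuple per match.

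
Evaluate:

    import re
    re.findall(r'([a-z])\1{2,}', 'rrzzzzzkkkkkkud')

`\1` is not a pattern — it's the concrete string captured by group 1, re-applied verbatim.
Walking the string: at [2:7] match 'zzzzz', group 1 = 'z'; at [7:13] match 'kkkkkk', group 1 = 'k'.
`findall` collects group 1 from each match (2 total).

['z', 'k']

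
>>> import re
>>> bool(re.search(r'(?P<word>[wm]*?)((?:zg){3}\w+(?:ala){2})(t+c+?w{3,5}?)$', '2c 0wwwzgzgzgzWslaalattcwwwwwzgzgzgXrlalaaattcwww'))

The pattern matches zero or more of one of [wm] (lazy) (captured as 'word'); then the literal 'zg' repeated 3 times, then one or more of a word character, then the literal 'ala' repeated 2 times (captured); then one or more of the literal 't', then one or more of a literal 'c' (lazy), then 3 to 5 of the literal 'w' (lazy) (captured); then anchored at the end.
Unlike `match`, `search` isn't anchored — it looks for the pattern anywhere in the string.
Here no position works, so the call returns None, and `bool(None)` is False.

False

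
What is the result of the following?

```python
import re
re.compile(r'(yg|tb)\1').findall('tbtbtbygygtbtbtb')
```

['tb', 'yg', 'tb']

A backreference is literal: `\1` must see the identical characters the first group matched.
One capturing group, so `findall` returns just the captured substring from each match — 3 in all.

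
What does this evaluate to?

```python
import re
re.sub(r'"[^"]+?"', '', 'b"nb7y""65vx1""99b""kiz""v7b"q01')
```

'bq01'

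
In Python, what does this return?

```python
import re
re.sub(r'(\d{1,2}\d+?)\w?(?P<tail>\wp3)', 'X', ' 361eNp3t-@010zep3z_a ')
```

`sub` substitutes 'X' at each match site.

' Xt-@Xz_a '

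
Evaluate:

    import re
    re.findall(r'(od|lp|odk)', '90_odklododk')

['od', 'od', 'od']

Alternation isn't longest-match — the leftmost alternative that fits at this position is chosen.
Matches: at [3:5] match 'od', group 1 = 'od'; at [7:9] match 'od', group 1 = 'od'; at [9:11] match 'od', group 1 = 'od'.
Because there's exactly one group, `findall` drops the full match and keeps group 1 from each hit.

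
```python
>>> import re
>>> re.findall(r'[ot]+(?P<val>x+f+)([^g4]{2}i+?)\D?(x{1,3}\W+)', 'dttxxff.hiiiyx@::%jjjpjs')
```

[('xxff', '.hiii', 'x@::%')]

Multiple groups make `findall` return tuples — one 3-tuple for the one match.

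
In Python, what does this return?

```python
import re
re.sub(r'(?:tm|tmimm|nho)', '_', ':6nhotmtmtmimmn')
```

Branches in `(...|...)` are attempted left-to-right; the first branch that allows the whole pattern to succeed is taken.
Matches: at [2:5] → 'nho'; at [5:7] → 'tm'; at [7:9] → 'tm'; at [9:11] → 'tm'.
`sub` substitutes '_' at each match site.

':6____immn'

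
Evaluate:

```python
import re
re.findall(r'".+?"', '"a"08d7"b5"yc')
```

Since nothing is captured, `findall` lists the 2 matched substrings directly.

['"a"', '"b5"']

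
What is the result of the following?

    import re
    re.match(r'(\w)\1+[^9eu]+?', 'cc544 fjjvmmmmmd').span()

(0, 3)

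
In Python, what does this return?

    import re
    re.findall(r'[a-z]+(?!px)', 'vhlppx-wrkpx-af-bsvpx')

['vhlppx', 'wrkpx', 'af', 'bsvpx']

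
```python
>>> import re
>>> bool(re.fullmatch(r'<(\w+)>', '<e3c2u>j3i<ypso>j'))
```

False

For `fullmatch`, every character of the input must be accounted for by the pattern.
Here the pattern can't cover the whole string, so the call returns None, and `bool(None)` is False.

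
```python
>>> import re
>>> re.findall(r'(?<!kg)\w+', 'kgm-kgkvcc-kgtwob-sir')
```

Because the assertion is negative and zero-width, positions next to the forbidden text are skipped.
Scanning left to right: at [0:3] → 'kgm'; at [4:10] → 'kgkvcc'; at [11:17] → 'kgtwob'; at [18:21] → 'sir'.
With no groups in the pattern, `findall` gives back each whole match — 4 here.

['kgm', 'kgkvcc', 'kgtwob', 'sir']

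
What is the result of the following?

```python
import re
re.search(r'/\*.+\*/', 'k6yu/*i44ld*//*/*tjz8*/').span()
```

`re.search` tries every starting position until one works.
The match spans [4:23] → '/*i44ld*//*/*tjz8*/'.

(4, 23)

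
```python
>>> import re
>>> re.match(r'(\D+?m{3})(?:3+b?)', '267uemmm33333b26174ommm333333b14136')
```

None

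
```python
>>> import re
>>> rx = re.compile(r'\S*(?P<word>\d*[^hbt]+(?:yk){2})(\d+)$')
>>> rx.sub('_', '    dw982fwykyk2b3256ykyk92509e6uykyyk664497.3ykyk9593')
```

This matches zero or more of a non-whitespace character; then zero or more of a digit, then one or more of any character except [hbt], then the literal 'yk' repeated 2 times (captured as 'word'); then one or more of a digit (captured); then anchored at the end.
Matches: at [4:54] → 'dw982fwykyk2b3256ykyk92509e6uykyyk664497.3ykyk9593'.
`sub` substitutes '_' at each match site.

'    _'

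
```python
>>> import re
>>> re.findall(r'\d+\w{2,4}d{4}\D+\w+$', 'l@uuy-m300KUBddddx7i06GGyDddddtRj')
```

Since nothing is captured, `findall` lists the 1 matched substring directly.

['300KUBddddx7i06GGyDddddtRj']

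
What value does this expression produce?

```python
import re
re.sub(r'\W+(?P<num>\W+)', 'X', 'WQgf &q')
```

'WQgfXq'

Pattern: one or more of a non-word character; then one or more of a non-word character (captured as 'num').
Matches: at [4:6] → ' &'.
`sub` substitutes 'X' at each match site.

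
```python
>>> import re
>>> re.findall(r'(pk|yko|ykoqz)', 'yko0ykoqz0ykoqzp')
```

`|` is ordered: at each position the engine commits to the first alternative that works.
One capturing group, so `findall` returns just the captured substring from each match — 3 in all.

['yko', 'yko', 'yko']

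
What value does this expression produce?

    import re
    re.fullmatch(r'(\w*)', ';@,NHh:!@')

This matches zero or more of a word character (captured).
For `fullmatch`, every character of the input must be accounted for by the pattern.
Here the string isn't matched end-to-end, so the call returns None.

None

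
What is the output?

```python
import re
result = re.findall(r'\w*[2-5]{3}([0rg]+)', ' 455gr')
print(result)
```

['gr']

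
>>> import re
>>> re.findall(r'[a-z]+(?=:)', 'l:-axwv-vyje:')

Lookahead/lookbehind check context without consuming it, so the matched span excludes the asserted characters.
Since nothing is captured, `findall` lists the 2 matched substrings directly.

['l', 'vyje']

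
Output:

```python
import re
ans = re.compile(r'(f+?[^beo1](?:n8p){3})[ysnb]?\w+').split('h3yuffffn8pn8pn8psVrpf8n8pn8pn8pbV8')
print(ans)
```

['h3yu', 'ffffn8pn8pn8p', '']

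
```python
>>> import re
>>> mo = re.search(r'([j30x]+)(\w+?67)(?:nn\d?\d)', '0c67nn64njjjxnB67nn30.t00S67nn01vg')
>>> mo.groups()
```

('0', 'c67')

The match spans [0:8] → '0c67nn64'.
Captured: group 1 = '0', group 2 = 'c67'.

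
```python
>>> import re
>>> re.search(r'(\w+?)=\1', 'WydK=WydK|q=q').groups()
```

('WydK',)

The match spans [0:9] → 'WydK=WydK'.
Captured: group 1 = 'WydK'.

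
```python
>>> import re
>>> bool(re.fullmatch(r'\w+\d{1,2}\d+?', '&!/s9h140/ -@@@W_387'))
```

False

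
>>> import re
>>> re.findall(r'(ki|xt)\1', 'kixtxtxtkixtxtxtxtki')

['xt', 'xt', 'xt']

`\1` is not a pattern — it's the concrete string captured by group 1, re-applied verbatim.
Walking the string: at [2:6] match 'xtxt', group 1 = 'xt'; at [10:14] match 'xtxt', group 1 = 'xt'; at [14:18] match 'xtxt', group 1 = 'xt'.
Because there's exactly one group, `findall` drops the full match and keeps group 1 from each hit.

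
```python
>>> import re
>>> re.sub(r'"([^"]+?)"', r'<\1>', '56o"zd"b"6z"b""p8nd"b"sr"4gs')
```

Each match is replaced using the text its own group 1 captured.

'56o<zd>b<6z>b"<p8nd>b<sr>4gs'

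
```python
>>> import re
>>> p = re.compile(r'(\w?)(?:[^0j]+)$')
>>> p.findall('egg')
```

This matches optionally a word character (captured); then one or more of any character except [0j] (non-capturing group); then anchored at the end.
One capturing group, so `findall` returns just the captured substring from the one match — 1 in all.

['e']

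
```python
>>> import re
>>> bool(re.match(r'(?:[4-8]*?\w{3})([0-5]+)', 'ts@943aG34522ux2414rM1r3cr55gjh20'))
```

With `match`, the pattern is implicitly anchored at the beginning.
Here position 0 doesn't satisfy it, so the call returns None, and `bool(None)` is False.

False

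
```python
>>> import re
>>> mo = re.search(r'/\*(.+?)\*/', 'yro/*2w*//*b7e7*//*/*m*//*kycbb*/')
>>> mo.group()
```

'/*2w*/'

Unlike `match`, `search` isn't anchored — it looks for the pattern anywhere in the string.
The match spans [3:9] → '/*2w*/'.
Captured: group 1 = '2w'.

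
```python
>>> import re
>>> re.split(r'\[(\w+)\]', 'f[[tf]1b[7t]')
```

['f[', 'tf', '1b', '7t', '']

Matches to split on: at [2:6] → '[tf]'; at [8:12] → '[7t]'.
The group in the pattern means `split` returns the separators' captures alongside the pieces.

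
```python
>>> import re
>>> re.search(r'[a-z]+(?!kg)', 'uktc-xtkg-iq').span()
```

(0, 4)

The negative lookahead/lookbehind blocks any match where the forbidden context is present.
Unlike `match`, `search` isn't anchored — it looks for the pattern anywhere in the string.
The match spans [0:4] → 'uktc'.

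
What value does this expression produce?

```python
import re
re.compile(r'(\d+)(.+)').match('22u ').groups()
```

('22', 'u ')

The pattern matches one or more of a digit (captured); then one or more of any character (captured).
`re.match` only tries the pattern at the start of the string.
The match spans [0:4] → '22u '.
Captured: group 1 = '22', group 2 = 'u '.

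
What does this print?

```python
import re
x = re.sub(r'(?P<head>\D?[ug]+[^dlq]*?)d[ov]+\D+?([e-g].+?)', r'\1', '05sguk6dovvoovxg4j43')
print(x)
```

This matches optionally a non-digit, then one or more of one of [ug], then zero or more of any character except [dlq] (lazy) (captured as 'head'); then the literal 'd', then one or more of one of [ov]; then one or more of a non-digit (lazy); then a character in [e-g], then one or more of any character (lazy) (captured).
The `?` after the quantifier makes it lazy — it takes as little as possible before letting the rest of the pattern try.
Matches: at [2:17] → 'sguk6dovvoovxg4'.
`\1` in the replacement pulls in group 1's text for each match.

05sguk6j43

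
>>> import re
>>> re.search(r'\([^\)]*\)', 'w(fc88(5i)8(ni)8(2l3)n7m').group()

`re.search` scans for the first position where the pattern succeeds.
The match spans [1:10] → '(fc88(5i)'.

'(fc88(5i)'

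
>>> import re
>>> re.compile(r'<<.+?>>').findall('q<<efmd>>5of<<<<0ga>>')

['<<efmd>>', '<<<<0ga>>']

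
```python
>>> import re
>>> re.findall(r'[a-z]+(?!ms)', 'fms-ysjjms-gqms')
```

The negative lookahead/lookbehind blocks any match where the forbidden context is present.
Walking the string: at [0:3] → 'fms'; at [4:10] → 'ysjjms'; at [11:15] → 'gqms'.
With no groups in the pattern, `findall` gives back each whole match — 3 here.

['fms', 'ysjjms', 'gqms']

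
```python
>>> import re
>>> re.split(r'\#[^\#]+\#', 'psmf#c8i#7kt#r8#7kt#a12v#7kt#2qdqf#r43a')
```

The string is cut at each match, leaving 5 pieces.

['psmf', '7kt', '7kt', '7kt', 'r43a']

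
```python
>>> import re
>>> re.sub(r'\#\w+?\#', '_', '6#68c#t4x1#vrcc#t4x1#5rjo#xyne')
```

'6_t4x1_t4x1_xyne'

`sub` substitutes '_' at each match site.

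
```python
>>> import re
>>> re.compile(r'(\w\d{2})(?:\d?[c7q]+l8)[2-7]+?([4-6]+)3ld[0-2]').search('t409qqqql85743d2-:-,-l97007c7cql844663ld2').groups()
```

('970', '466')

The pattern matches a word character, then exactly 2 of a digit (captured); then optionally a digit, then one or more of one of [c7q], then the literal 'l8' (non-capturing group); then one or more of a character in [2-7] (lazy); then one or more of a character in [4-6] (captured); then the literal '3ld', then a character in [0-2].
A `+?`/`*?`/`{m,n}?` starts at its minimum and grows only as far as needed for what follows to match.
`search` walks the string left to right and returns the first match it finds.
The match spans [22:41] → '97007c7cql844663ld2'.
Captured: group 1 = '970', group 2 = '466'.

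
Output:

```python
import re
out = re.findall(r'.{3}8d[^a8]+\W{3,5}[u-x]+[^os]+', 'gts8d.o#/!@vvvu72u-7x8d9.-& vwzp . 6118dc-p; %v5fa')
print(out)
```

['gts8d.o#/!@vvvu72u-7x8d9.-& vwzp . 6118dc-p; %v5fa']

This matches exactly 3 of any character, then the literal '8d', then one or more of any character except [a8]; then 3 to 5 of a non-word character, then one or more of a character in [u-x], then one or more of any character except [os].
Scanning left to right: at [0:50] → 'gts8d.o#/!@vvvu72u-7x8d9.-& vwzp . 6118dc-p; %v5fa'.
No capturing groups, so `findall` returns the 1 full match string.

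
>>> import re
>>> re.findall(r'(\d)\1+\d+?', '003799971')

['0', '9']

After group 1 captures some text, `\1` only succeeds where that same text appears again.
Walking the string: at [0:3] match '003', group 1 = '0'; at [4:8] match '9997', group 1 = '9'.
With a single group, `findall` returns only what that group captured — 2 items.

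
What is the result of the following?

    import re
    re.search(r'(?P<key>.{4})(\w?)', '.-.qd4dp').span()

Pattern: exactly 4 of any character (captured as 'key'); then optionally a word character (captured).
Unlike `match`, `search` isn't anchored — it looks for the pattern anywhere in the string.
The match spans [0:5] → '.-.qd'.
Captured: group 1 = '.-.q', group 2 = 'd'.

(0, 5)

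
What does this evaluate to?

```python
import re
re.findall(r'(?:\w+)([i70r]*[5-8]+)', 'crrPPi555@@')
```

['5']

The pattern matches one or more of a word character (non-capturing group); then zero or more of one of [i70r], then one or more of a character in [5-8] (captured).
Walking the string: at [0:9] match 'crrPPi555', group 1 = '5'.
One capturing group, so `findall` returns just the captured substring from the one match — 1 in all.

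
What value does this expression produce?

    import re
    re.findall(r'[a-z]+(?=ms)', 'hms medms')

The `(?=…)`/`(?<=…)` assertion just peeks at neighbouring text; it doesn't advance the match position.
With no groups in the pattern, `findall` gives back each whole match — 2 here.

['h', 'med']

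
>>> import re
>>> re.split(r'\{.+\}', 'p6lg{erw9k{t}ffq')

['p6lg', 'ffq']

Splitting on the pattern gives 2 pieces.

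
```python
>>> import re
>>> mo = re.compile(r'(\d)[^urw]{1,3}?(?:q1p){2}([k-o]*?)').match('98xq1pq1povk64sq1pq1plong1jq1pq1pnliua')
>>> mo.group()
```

'98xq1pq1p'

Pattern: a digit (captured); then 1 to 3 of any character except [urw] (lazy), then the literal 'q1p' repeated 2 times; then zero or more of a character in [k-o] (lazy) (captured).
A `+?`/`*?`/`{m,n}?` starts at its minimum and grows only as far as needed for what follows to match.
`match` is anchored at position 0; if the pattern doesn't fit there, it returns None.
The match spans [0:9] → '98xq1pq1p'.
Captured: group 1 = '9', group 2 = ''.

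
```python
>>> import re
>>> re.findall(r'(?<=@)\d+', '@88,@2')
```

['88', '2']

Lookahead/lookbehind check context without consuming it, so the matched span excludes the asserted characters.
With no groups in the pattern, `findall` gives back each whole match — 2 here.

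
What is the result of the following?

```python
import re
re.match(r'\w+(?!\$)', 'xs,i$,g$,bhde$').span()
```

`re.match` only tries the pattern at the start of the string.
The match spans [0:2] → 'xs'.

(0, 2)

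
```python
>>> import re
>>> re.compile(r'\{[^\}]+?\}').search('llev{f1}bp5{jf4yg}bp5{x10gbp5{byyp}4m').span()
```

(4, 8)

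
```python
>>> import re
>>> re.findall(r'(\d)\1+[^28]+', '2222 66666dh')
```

The backreference `\1` re-matches whatever the first group consumed, character for character.
Matches: at [0:12] match '2222 66666dh', group 1 = '2'.
Because there's exactly one group, `findall` drops the full match and keeps group 1 from the one hit.

['2']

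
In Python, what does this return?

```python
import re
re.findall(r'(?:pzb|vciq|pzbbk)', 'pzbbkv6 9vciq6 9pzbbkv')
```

['pzb', 'vciq', 'pzb']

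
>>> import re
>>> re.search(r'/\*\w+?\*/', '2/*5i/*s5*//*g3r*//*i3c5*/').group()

'/*s5*/'

The match spans [5:11] → '/*s5*/'.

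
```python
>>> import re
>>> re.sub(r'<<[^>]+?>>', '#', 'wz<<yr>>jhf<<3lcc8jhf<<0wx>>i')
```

Matches: at [2:8] → '<<yr>>'; at [11:28] → '<<3lcc8jhf<<0wx>>'.
`sub` substitutes '#' at each match site.

'wz#jhf#i'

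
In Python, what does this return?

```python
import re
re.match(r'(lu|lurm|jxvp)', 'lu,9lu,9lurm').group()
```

`re.match` only tries the pattern at the start of the string.
The match spans [0:2] → 'lu'.
Captured: group 1 = 'lu'.

'lu'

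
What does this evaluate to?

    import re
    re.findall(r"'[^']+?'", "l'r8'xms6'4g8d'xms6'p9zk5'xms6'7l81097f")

Matches: at [1:5] → "'r8'"; at [9:15] → "'4g8d'"; at [19:26] → "'p9zk5'".
No capturing groups, so `findall` returns the 3 full match strings.

["'r8'", "'4g8d'", "'p9zk5'"]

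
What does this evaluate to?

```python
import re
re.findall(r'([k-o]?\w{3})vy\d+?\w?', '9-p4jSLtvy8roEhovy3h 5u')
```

['SLt', 'oEho']

The pattern matches optionally a character in [k-o], then exactly 3 of a word character (captured); then the literal 'vy', then one or more of a digit (lazy), then optionally a word character.
Walking the string: at [5:12] match 'SLtvy8r', group 1 = 'SLt'; at [12:20] match 'oEhovy3h', group 1 = 'oEho'.
One capturing group, so `findall` returns just the captured substring from each match — 2 in all.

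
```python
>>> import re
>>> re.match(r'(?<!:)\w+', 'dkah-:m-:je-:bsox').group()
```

`re.match` only tries the pattern at the start of the string.
The match spans [0:4] → 'dkah'.

'dkah'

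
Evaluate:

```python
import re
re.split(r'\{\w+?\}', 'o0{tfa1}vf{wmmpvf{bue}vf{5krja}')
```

['o0', 'vf{wmmpvf', 'vf', '']

Splitting on the pattern gives 4 pieces.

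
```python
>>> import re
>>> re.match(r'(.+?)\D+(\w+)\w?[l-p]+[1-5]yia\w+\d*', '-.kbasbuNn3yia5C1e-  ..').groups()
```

The pattern matches one or more of any character (lazy) (captured); then one or more of a non-digit; then one or more of a word character (captured); then optionally a word character, then one or more of a character in [l-p], then a character in [1-5]; then the literal 'yia', then one or more of a word character, then zero or more of a digit.
The `?` after the quantifier makes it lazy — it takes as little as possible before letting the rest of the pattern try.
With `match`, the pattern is implicitly anchored at the beginning.
The match spans [0:18] → '-.kbasbuNn3yia5C1e'.
Captured: group 1 = '-', group 2 = 'N'.

('-', 'N')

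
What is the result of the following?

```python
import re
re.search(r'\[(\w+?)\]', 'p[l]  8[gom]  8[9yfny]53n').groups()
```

The match spans [1:4] → '[l]'.
Captured: group 1 = 'l'.

('l',)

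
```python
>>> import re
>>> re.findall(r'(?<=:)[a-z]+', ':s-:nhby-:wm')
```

Because the assertion is zero-width, the text it checks is not consumed and won't appear in the result.
`findall` yields the raw match text (3 of them) because the pattern has no groups.

['s', 'nhby', 'wm']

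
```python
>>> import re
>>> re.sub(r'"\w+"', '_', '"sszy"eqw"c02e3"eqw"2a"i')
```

Matches: at [0:6] → '"sszy"'; at [9:16] → '"c02e3"'; at [19:23] → '"2a"'.
Each match is replaced by '_'.

'_eqw_eqw_i'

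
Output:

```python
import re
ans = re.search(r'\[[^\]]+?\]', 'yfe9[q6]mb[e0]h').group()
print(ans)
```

[q6]

The match spans [4:8] → '[q6]'.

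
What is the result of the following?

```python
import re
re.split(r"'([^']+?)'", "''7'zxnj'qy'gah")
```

`re.split` interleaves the captured-group text with the surrounding fragments.

["'", '7', 'zxnj', 'qy', 'gah']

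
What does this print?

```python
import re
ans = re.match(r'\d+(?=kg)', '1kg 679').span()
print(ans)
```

With `match`, the pattern is implicitly anchored at the beginning.
The match spans [0:1] → '1'.

(0, 1)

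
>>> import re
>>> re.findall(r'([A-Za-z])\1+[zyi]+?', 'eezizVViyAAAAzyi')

`\1` is not a pattern — it's the concrete string captured by group 1, re-applied verbatim.
With a single group, `findall` returns only what that group captured — 3 items.

['e', 'V', 'A']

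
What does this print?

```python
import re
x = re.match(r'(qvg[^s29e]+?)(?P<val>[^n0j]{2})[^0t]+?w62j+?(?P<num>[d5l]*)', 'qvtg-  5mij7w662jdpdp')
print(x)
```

With `match`, the pattern is implicitly anchored at the beginning.
Here the string doesn't start with a match, so the call returns None.

None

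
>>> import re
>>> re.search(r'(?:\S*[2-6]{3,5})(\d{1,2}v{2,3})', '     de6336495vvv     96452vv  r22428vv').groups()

('95vvv',)

The match spans [5:17] → 'de6336495vvv'.
Captured: group 1 = '95vvv'.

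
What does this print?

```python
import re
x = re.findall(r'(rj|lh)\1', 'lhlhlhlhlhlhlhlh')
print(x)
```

The backreference `\1` re-matches whatever the first group consumed, character for character.
Walking the string: at [0:4] match 'lhlh', group 1 = 'lh'; at [4:8] match 'lhlh', group 1 = 'lh'; at [8:12] match 'lhlh', group 1 = 'lh'; at [12:16] match 'lhlh', group 1 = 'lh'.
`findall` collects group 1 from each match (4 total).

['lh', 'lh', 'lh', 'lh']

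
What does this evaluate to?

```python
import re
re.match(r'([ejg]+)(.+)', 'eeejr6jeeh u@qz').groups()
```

The match spans [0:15] → 'eeejr6jeeh u@qz'.
Captured: group 1 = 'eeej', group 2 = 'r6jeeh u@qz'.

('eeej', 'r6jeeh u@qz')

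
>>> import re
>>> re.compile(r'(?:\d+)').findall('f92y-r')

Pattern: one or more of a digit (non-capturing group).
Matches: at [1:3] → '92'.
Since nothing is captured, `findall` lists the 1 matched substring directly.

['92']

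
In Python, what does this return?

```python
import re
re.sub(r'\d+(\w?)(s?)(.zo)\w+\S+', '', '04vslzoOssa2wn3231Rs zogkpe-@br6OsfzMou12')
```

' zogkpe-@br6OsfzMou12'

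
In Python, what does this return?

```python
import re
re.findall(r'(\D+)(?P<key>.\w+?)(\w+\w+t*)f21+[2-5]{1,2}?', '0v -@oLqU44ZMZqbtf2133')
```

[('v -@oLqU', '44', 'ZMZqbt')]

Pattern: one or more of a non-digit (captured); then any character, then one or more of a word character (lazy) (captured as 'key'); then one or more of a word character, then one or more of a word character, then zero or more of a literal 't' (captured); then the literal 'f2', then one or more of the literal '1', then 1 to 2 of a character in [2-5] (lazy).
Scanning left to right: at [1:21] match 'v -@oLqU44ZMZqbtf213', groups = ('v -@oLqU', '44', 'ZMZqbt').
With 3 capturing groups, `findall` returns a 3-tuple per match.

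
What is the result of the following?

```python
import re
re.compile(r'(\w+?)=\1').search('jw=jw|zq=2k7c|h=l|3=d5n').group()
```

'jw=jw'

After group 1 captures some text, `\1` only succeeds where that same text appears again.
`re.search` scans for the first position where the pattern succeeds.
The match spans [0:5] → 'jw=jw'.
Captured: group 1 = 'jw'.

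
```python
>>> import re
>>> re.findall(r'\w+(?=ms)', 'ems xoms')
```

['e', 'xo']

The `(?=…)`/`(?<=…)` assertion just peeks at neighbouring text; it doesn't advance the match position.
Matches: at [0:1] → 'e'; at [4:6] → 'xo'.
No capturing groups, so `findall` returns the 2 full match strings.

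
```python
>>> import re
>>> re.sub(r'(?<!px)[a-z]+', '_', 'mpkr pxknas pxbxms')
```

'_ _ _'

A negative assertion filters positions out without eating any characters.
Matches: at [0:4] → 'mpkr'; at [5:11] → 'pxknas'; at [12:18] → 'pxbxms'.
`sub` substitutes '_' at each match site.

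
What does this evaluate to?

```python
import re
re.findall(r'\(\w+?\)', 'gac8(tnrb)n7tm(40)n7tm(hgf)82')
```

Matches: at [4:10] → '(tnrb)'; at [14:18] → '(40)'; at [22:27] → '(hgf)'.
With no groups in the pattern, `findall` gives back each whole match — 3 here.

['(tnrb)', '(40)', '(hgf)']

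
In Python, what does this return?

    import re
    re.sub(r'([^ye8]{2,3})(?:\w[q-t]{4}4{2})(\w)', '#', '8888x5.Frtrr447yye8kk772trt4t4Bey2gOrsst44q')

This matches 2 to 3 of any character except [ye8] (captured); then a word character, then exactly 4 of a character in [q-t], then exactly 2 of the literal '4' (non-capturing group); then a word character (captured).
Matches: at [4:15] → 'x5.Frtrr447'; at [33:43] → '2gOrsst44q'.
Each match is replaced by '#'.

'8888#yye8kk772trt4t4Bey#'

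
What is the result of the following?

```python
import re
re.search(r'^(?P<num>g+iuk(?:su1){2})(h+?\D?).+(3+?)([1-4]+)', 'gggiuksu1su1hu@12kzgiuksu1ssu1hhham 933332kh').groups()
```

('gggiuksu1su1', 'hu', '3', '2')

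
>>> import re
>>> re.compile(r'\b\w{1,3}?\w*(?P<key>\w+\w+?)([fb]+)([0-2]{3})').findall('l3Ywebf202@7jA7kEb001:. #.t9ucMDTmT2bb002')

[('eb', 'f', '202'), ('kE', 'b', '001'), ('2b', 'b', '002')]

Pattern: a word boundary (`\b`, zero-width); then 1 to 3 of a word character (lazy), then zero or more of a word character; then one or more of a word character, then one or more of a word character (lazy) (captured as 'key'); then one or more of one of [fb] (captured); then exactly 3 of a character in [0-2] (captured).
Multiple groups make `findall` return tuples — one 3-tuple for each match.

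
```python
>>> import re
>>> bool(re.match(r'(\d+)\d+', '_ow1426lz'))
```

False

This matches one or more of a digit (captured); then one or more of a digit.
`re.match` won't scan ahead — the pattern has to work from the very first character.
Here the pattern fails at index 0, so the call returns None, and `bool(None)` is False.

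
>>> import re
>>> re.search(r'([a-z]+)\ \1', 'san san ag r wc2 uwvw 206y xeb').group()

'san san'

The backreference `\1` re-matches whatever the first group consumed, character for character.
Unlike `match`, `search` isn't anchored — it looks for the pattern anywhere in the string.
The match spans [0:7] → 'san san'.
Captured: group 1 = 'san'.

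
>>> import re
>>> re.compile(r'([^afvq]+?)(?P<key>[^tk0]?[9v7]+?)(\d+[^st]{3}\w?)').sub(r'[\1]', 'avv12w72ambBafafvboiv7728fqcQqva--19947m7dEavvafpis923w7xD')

'avv[12]afafv[bo]qva[--]avvaf[pi]'

Lazy quantifiers expand one character at a time until the remainder of the pattern can match.
The replacement refers to a captured group, so each match is rewritten using its own captured text.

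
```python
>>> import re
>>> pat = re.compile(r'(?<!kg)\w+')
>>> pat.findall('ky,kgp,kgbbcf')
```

The negative lookahead/lookbehind blocks any match where the forbidden context is present.
Walking the string: at [0:2] → 'ky'; at [3:6] → 'kgp'; at [7:13] → 'kgbbcf'.
`findall` yields the raw match text (3 of them) because the pattern has no groups.

['ky', 'kgp', 'kgbbcf']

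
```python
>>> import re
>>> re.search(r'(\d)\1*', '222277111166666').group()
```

'2222'

A backreference is literal: `\1` must see the identical characters the first group matched.
`re.search` scans for the first position where the pattern succeeds.
The match spans [0:4] → '2222'.
Captured: group 1 = '2'.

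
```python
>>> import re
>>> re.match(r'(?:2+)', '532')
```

`re.match` won't scan ahead — the pattern has to work from the very first character.
Here the pattern fails at index 0, so the call returns None.

None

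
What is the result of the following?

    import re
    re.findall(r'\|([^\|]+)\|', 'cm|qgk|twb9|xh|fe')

['qgk', 'xh']

Walking the string: at [2:7] match '|qgk|', group 1 = 'qgk'; at [11:15] match '|xh|', group 1 = 'xh'.
`findall` collects group 1 from each match (2 total).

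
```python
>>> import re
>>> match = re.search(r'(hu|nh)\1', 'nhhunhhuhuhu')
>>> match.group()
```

After group 1 captures some text, `\1` only succeeds where that same text appears again.
`re.search` scans for the first position where the pattern succeeds.
The match spans [6:10] → 'huhu'.
Captured: group 1 = 'hu'.

'huhu'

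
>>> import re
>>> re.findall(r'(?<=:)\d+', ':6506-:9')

['6506', '9']

The positive lookaround only admits positions where the adjacent text matches; those characters stay outside the span.
Walking the string: at [1:5] → '6506'; at [7:8] → '9'.
`findall` yields the raw match text (2 of them) because the pattern has no groups.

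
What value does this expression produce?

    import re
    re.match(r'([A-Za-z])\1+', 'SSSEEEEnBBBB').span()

A backreference is literal: `\1` must see the identical characters the first group matched.
With `match`, the pattern is implicitly anchored at the beginning.
The match spans [0:3] → 'SSS'.
Captured: group 1 = 'S'.

(0, 3)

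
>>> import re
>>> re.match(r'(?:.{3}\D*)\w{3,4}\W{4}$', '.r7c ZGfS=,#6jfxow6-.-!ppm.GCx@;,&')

`re.match` won't scan ahead — the pattern has to work from the very first character.
Here the string doesn't start with a match, so the call returns None.

None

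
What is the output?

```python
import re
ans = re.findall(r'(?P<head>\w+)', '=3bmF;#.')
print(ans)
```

['3bmF']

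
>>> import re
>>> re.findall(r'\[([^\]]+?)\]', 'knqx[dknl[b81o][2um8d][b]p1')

['dknl[b81o', '2um8d', 'b']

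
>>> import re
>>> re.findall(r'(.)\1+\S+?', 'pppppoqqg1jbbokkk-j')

After group 1 captures some text, `\1` only succeeds where that same text appears again.
`findall` collects group 1 from each match (4 total).

['p', 'q', 'b', 'k']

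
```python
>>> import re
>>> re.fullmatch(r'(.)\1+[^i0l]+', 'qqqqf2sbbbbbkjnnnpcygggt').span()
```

`re.fullmatch` is like wrapping the pattern in `^…$` (in single-line mode).
The match spans [0:24] → 'qqqqf2sbbbbbkjnnnpcygggt'.

(0, 24)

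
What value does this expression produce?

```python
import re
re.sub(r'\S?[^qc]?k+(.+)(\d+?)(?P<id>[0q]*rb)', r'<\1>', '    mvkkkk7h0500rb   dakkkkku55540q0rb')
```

'    <7h0500rb   dakkkkku55540q>'

Pattern: optionally a non-whitespace character, then optionally any character except [qc], then one or more of the literal 'k'; then one or more of any character (captured); then one or more of a digit (lazy) (captured); then zero or more of one of [0q], then the literal 'rb' (captured as 'id').
Matches: at [4:38] → 'mvkkkk7h0500rb   dakkkkku55540q0rb'.
`\1` in the replacement pulls in group 1's text for each match.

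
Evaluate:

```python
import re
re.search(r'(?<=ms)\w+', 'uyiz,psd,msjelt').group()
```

'jelt'

The lookaround is zero-width — it requires the adjacent text to match without consuming it, so the asserted text isn't part of the match.
`re.search` tries every starting position until one works.
The match spans [11:15] → 'jelt'.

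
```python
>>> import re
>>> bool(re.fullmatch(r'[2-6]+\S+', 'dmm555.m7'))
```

False

`re.fullmatch` requires the pattern to consume the entire string.
Here the pattern can't cover the whole string, so the call returns None, and `bool(None)` is False.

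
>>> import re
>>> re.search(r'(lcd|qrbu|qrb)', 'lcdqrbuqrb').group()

Unlike `match`, `search` isn't anchored — it looks for the pattern anywhere in the string.
The match spans [0:3] → 'lcd'.
Captured: group 1 = 'lcd'.

'lcd'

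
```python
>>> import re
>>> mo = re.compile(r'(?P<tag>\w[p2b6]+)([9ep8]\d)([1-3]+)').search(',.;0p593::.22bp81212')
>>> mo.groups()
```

('22bp', '81', '212')

This matches a word character, then one or more of one of [p2b6] (captured as 'tag'); then one of [9ep8], then a digit (captured); then one or more of a character in [1-3] (captured).
Unlike `match`, `search` isn't anchored — it looks for the pattern anywhere in the string.
The match spans [11:20] → '22bp81212'.
Captured: group 1 = '22bp', group 2 = '81', group 3 = '212'.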